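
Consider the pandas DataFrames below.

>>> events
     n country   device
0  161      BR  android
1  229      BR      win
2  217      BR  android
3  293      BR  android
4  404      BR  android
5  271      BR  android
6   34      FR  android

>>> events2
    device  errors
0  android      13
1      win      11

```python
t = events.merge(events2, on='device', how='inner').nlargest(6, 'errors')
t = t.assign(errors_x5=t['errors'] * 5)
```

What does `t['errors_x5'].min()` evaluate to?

merge on 'device' (how='inner') → 7 rows:
     n country   device  errors
0  161      BR  android      13
1  229      BR      win      11
2  217      BR  android      13
3  293      BR  android      13
4  404      BR  android      13
5  271      BR  android      13
6   34      FR  android      13
take 6 rows with largest errors:
     n country   device  errors
0  161      BR  android      13
2  217      BR  android      13
3  293      BR  android      13
4  404      BR  android      13
5  271      BR  android      13
6   34      FR  android      13
add column errors_x5 = t['errors'] * 5:
     n country   device  errors  errors_x5
0  161      BR  android      13         65
2  217      BR  android      13         65
3  293      BR  android      13         65
4  404      BR  android      13         65
5  271      BR  android      13         65
6   34      FR  android      13         65
Hence 65.

65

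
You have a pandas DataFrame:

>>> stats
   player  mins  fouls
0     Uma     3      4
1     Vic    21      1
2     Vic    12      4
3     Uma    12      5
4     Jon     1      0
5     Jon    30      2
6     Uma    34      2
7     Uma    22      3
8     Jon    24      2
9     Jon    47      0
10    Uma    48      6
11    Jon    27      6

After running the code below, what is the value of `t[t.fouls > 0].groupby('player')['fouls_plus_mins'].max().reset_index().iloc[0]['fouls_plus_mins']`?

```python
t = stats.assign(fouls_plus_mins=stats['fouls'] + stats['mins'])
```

add column fouls_plus_mins = stats['fouls'] + stats['mins']:
   player  mins  fouls  fouls_plus_mins
0     Uma     3      4                7
1     Vic    21      1               22
2     Vic    12      4               16
3     Uma    12      5               17
4     Jon     1      0                1
5     Jon    30      2               32
6     Uma    34      2               36
7     Uma    22      3               25
8     Jon    24      2               26
9     Jon    47      0               47
10    Uma    48      6               54
11    Jon    27      6               33
filter rows where fouls > 0:
   player  mins  fouls  fouls_plus_mins
0     Uma     3      4                7
1     Vic    21      1               22
2     Vic    12      4               16
3     Uma    12      5               17
5     Jon    30      2               32
6     Uma    34      2               36
7     Uma    22      3               25
8     Jon    24      2               26
10    Uma    48      6               54
11    Jon    27      6               33
group by player, max of fouls_plus_mins:
player
Jon    33
Uma    54
Vic    22
Name: fouls_plus_mins, dtype: int64
reset_index():
  player  fouls_plus_mins
0    Jon               33
1    Uma               54
2    Vic               22
Finally, value at position 0, column 'fouls_plus_mins' = 33.

33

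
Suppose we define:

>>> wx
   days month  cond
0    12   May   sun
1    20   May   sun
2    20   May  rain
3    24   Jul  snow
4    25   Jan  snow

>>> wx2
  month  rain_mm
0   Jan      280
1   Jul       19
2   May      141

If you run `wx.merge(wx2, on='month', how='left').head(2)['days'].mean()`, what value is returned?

merge on 'month' (how='left') → 5 rows:
   days month  cond  rain_mm
0    12   May   sun      141
1    20   May   sun      141
2    20   May  rain      141
3    24   Jul  snow       19
4    25   Jan  snow      280
take first 2 rows:
   days month cond  rain_mm
0    12   May  sun      141
1    20   May  sun      141
The mean of column 'days' is 16.0.

16.0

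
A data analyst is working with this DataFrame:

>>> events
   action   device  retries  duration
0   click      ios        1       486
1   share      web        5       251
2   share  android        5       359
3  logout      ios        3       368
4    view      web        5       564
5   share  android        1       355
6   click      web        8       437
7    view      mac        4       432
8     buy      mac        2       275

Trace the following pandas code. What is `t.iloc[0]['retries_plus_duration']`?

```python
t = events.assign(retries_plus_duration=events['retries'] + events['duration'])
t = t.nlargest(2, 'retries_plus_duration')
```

add column retries_plus_duration = events['retries'] + events['duration']:
   action   device  retries  duration  retries_plus_duration
0   click      ios        1       486                    487
1   share      web        5       251                    256
2   share  android        5       359                    364
3  logout      ios        3       368                    371
4    view      web        5       564                    569
5   share  android        1       355                    356
6   click      web        8       437                    445
7    view      mac        4       432                    436
8     buy      mac        2       275                    277
take 2 rows with largest retries_plus_duration:
  action device  retries  duration  retries_plus_duration
4   view    web        5       564                    569
0  click    ios        1       486                    487
value at position 0, column 'retries_plus_duration' → 569

569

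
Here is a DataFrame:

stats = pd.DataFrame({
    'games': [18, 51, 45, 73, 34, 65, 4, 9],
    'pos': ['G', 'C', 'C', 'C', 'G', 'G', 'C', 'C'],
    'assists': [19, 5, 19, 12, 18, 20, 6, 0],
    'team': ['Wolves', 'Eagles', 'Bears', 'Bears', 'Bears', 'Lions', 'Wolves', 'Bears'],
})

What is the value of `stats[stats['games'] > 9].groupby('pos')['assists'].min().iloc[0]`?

filter rows where games > 9:
   games pos  assists    team
0     18   G       19  Wolves
1     51   C        5  Eagles
2     45   C       19   Bears
3     73   C       12   Bears
4     34   G       18   Bears
5     65   G       20   Lions
group by pos, min of assists:
pos
C     5
G    18
Name: assists, dtype: int64
Finally, value at position 0 = 5.

5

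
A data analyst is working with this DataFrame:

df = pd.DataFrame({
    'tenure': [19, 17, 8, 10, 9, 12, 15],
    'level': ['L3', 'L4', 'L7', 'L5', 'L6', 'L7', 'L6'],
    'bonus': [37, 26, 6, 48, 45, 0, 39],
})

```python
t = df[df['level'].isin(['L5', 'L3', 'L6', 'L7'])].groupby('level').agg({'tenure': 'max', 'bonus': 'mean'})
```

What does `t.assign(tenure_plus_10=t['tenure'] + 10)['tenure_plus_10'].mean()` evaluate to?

filter rows where level in ['L5', 'L3', 'L6', 'L7']:
   tenure level  bonus
0      19    L3     37
2       8    L7      6
3      10    L5     48
4       9    L6     45
5      12    L7      0
6      15    L6     39
group by level: max(tenure), mean(bonus):
       tenure  bonus
level               
L3         19   37.0
L5         10   48.0
L6         15   42.0
L7         12    3.0
add column tenure_plus_10 = t['tenure'] + 10:
       tenure  bonus  tenure_plus_10
level                               
L3         19   37.0              29
L5         10   48.0              20
L6         15   42.0              25
L7         12    3.0              22
Hence 24.0.

24.0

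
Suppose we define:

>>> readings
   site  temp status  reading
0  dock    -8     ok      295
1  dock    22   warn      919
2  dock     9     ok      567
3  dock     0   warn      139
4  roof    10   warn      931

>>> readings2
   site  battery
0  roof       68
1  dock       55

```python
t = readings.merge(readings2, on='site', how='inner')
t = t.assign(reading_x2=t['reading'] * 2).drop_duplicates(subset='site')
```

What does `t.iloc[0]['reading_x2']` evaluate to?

merge on 'site' (how='inner') → 5 rows:
   site  temp status  reading  battery
0  dock    -8     ok      295       55
1  dock    22   warn      919       55
2  dock     9     ok      567       55
3  dock     0   warn      139       55
4  roof    10   warn      931       68
add column reading_x2 = t['reading'] * 2:
   site  temp status  reading  battery  reading_x2
0  dock    -8     ok      295       55         590
1  dock    22   warn      919       55        1838
2  dock     9     ok      567       55        1134
3  dock     0   warn      139       55         278
4  roof    10   warn      931       68        1862
drop duplicate site (keep=first):
   site  temp status  reading  battery  reading_x2
0  dock    -8     ok      295       55         590
4  roof    10   warn      931       68        1862

590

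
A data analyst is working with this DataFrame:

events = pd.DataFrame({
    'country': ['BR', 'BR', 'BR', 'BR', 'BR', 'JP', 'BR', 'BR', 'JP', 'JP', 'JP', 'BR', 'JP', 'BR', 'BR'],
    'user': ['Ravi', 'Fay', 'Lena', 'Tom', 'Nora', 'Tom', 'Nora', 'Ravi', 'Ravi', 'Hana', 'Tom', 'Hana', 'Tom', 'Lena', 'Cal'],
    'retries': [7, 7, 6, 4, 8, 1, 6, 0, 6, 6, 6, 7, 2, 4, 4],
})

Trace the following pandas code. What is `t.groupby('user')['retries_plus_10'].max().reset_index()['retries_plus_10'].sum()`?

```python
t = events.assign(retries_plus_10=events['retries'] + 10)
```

add column retries_plus_10 = events['retries'] + 10:
   country  user  retries  retries_plus_10
0       BR  Ravi        7               17
1       BR   Fay        7               17
2       BR  Lena        6               16
3       BR   Tom        4               14
4       BR  Nora        8               18
5       JP   Tom        1               11
6       BR  Nora        6               16
7       BR  Ravi        0               10
8       JP  Ravi        6               16
9       JP  Hana        6               16
10      JP   Tom        6               16
11      BR  Hana        7               17
12      JP   Tom        2               12
13      BR  Lena        4               14
14      BR   Cal        4               14
group by user, max of retries_plus_10:
user
Cal     14
Fay     17
Hana    17
Lena    16
Nora    18
Ravi    17
Tom     16
Name: retries_plus_10, dtype: int64
reset_index():
   user  retries_plus_10
0   Cal               14
1   Fay               17
2  Hana               17
3  Lena               16
4  Nora               18
5  Ravi               17
6   Tom               16
Finally, sum of column 'retries_plus_10' = 115.

115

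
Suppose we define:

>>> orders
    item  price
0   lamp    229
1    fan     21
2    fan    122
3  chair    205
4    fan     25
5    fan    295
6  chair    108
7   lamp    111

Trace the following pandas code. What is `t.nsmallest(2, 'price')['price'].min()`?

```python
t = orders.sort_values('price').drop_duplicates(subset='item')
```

sort by price:
    item  price
1    fan     21
4    fan     25
6  chair    108
7   lamp    111
2    fan    122
3  chair    205
0   lamp    229
5    fan    295
drop duplicate item (keep=first):
    item  price
1    fan     21
6  chair    108
7   lamp    111
take 2 rows with smallest price:
    item  price
1    fan     21
6  chair    108
Reading off the min of column 'price', we get 21.

21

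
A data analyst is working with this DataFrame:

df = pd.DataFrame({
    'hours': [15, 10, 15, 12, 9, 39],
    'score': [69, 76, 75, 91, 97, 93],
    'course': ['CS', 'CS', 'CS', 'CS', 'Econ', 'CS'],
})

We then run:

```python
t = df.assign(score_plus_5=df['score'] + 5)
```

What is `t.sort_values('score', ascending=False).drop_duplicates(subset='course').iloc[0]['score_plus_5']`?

add column score_plus_5 = df['score'] + 5:
   hours  score course  score_plus_5
0     15     69     CS            74
1     10     76     CS            81
2     15     75     CS            80
3     12     91     CS            96
4      9     97   Econ           102
5     39     93     CS            98
sort by score descending:
   hours  score course  score_plus_5
4      9     97   Econ           102
5     39     93     CS            98
3     12     91     CS            96
1     10     76     CS            81
2     15     75     CS            80
0     15     69     CS            74
drop duplicate course (keep=first):
   hours  score course  score_plus_5
4      9     97   Econ           102
5     39     93     CS            98
Finally, value at position 0, column 'score_plus_5' = 102.

102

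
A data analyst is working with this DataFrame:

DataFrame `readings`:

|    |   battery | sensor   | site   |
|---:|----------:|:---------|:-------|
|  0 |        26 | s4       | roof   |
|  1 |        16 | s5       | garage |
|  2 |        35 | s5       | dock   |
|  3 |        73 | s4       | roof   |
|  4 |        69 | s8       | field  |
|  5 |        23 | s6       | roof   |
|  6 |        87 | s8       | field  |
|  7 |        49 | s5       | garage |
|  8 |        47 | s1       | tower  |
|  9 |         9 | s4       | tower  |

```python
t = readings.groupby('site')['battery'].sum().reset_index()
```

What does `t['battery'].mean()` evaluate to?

86.8

group by site, sum of battery:
site
dock       35
field     156
garage     65
roof      122
tower      56
Name: battery, dtype: int64
reset_index():
     site  battery
0    dock       35
1   field      156
2  garage       65
3    roof      122
4   tower       56
Hence 86.8.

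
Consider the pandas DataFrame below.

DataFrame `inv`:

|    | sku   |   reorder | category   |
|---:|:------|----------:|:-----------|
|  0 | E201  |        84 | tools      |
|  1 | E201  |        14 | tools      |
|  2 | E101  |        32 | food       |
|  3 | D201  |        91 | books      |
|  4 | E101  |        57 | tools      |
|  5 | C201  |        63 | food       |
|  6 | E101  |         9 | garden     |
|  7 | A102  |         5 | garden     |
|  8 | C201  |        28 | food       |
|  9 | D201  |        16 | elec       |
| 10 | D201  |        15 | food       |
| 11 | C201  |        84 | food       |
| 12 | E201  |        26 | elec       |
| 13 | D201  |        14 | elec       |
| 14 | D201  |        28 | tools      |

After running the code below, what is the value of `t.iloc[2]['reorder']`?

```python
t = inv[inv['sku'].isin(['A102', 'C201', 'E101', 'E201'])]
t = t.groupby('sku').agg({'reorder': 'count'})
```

3

filter rows where sku in ['A102', 'C201', 'E101', 'E201']:
     sku  reorder category
0   E201       84    tools
1   E201       14    tools
2   E101       32     food
4   E101       57    tools
5   C201       63     food
6   E101        9   garden
7   A102        5   garden
8   C201       28     food
11  C201       84     food
12  E201       26     elec
group by sku, count of reorder:
      reorder
sku          
A102        1
C201        3
E101        3
E201        3
Taking the value at position 2, column 'reorder' gives 3.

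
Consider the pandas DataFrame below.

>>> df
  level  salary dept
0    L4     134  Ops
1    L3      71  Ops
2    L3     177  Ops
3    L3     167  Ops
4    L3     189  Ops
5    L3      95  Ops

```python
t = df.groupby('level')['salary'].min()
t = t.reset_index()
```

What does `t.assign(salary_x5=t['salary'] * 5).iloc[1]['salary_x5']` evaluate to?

670

group by level, min of salary:
level
L3     71
L4    134
Name: salary, dtype: int64
reset_index():
  level  salary
0    L3      71
1    L4     134
add column salary_x5 = t['salary'] * 5:
  level  salary  salary_x5
0    L3      71        355
1    L4     134        670
The value at position 1, column 'salary_x5' is 670.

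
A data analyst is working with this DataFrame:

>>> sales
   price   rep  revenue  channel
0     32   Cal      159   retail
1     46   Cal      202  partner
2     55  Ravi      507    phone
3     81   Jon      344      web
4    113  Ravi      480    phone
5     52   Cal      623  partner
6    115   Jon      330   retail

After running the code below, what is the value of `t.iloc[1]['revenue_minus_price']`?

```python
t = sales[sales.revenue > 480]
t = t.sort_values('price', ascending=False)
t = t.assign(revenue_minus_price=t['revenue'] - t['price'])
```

571

filter rows where revenue > 480:
   price   rep  revenue  channel
2     55  Ravi      507    phone
5     52   Cal      623  partner
sort by price descending:
   price   rep  revenue  channel
2     55  Ravi      507    phone
5     52   Cal      623  partner
add column revenue_minus_price = t['revenue'] - t['price']:
   price   rep  revenue  channel  revenue_minus_price
2     55  Ravi      507    phone                  452
5     52   Cal      623  partner                  571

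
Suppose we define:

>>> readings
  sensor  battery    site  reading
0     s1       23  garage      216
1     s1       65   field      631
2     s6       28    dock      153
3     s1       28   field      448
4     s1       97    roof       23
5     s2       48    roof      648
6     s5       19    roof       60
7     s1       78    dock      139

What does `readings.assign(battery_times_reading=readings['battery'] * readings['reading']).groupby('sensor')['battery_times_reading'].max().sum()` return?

add column battery_times_reading = readings['battery'] * readings['reading']:
  sensor  battery    site  reading  battery_times_reading
0     s1       23  garage      216                   4968
1     s1       65   field      631                  41015
2     s6       28    dock      153                   4284
3     s1       28   field      448                  12544
4     s1       97    roof       23                   2231
5     s2       48    roof      648                  31104
6     s5       19    roof       60                   1140
7     s1       78    dock      139                  10842
group by sensor, max of battery_times_reading:
sensor
s1    41015
s2    31104
s5     1140
s6     4284
Name: battery_times_reading, dtype: int64

77543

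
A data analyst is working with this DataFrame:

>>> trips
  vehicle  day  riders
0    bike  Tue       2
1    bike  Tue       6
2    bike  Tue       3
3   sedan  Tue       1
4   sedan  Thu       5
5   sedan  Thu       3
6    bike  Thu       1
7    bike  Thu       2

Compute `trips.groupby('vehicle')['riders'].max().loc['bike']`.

6

group by vehicle, max of riders:
vehicle
bike     6
sedan    5
Name: riders, dtype: int64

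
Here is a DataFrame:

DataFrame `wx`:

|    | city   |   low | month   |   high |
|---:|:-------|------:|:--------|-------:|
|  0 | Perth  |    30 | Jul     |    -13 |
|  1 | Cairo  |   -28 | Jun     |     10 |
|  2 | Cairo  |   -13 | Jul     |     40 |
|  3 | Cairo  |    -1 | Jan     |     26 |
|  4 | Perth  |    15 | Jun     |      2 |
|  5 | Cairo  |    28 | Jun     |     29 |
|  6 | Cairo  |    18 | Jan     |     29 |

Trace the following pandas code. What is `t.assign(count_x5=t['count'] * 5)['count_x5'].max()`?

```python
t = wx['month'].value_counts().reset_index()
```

value_counts of month:
month
Jun    3
Jul    2
Jan    2
Name: count, dtype: int64
reset_index():
  month  count
0   Jun      3
1   Jul      2
2   Jan      2
add column count_x5 = t['count'] * 5:
  month  count  count_x5
0   Jun      3        15
1   Jul      2        10
2   Jan      2        10
So max() = 15.

15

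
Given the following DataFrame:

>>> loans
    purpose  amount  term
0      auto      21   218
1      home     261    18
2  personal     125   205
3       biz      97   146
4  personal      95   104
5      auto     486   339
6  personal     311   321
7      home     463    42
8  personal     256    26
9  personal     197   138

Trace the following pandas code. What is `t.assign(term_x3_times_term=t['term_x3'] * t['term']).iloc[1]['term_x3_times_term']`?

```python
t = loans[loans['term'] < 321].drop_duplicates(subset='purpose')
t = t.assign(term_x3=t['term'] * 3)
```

972

filter rows where term < 321:
    purpose  amount  term
0      auto      21   218
1      home     261    18
2  personal     125   205
3       biz      97   146
4  personal      95   104
7      home     463    42
8  personal     256    26
9  personal     197   138
drop duplicate purpose (keep=first):
    purpose  amount  term
0      auto      21   218
1      home     261    18
2  personal     125   205
3       biz      97   146
add column term_x3 = t['term'] * 3:
    purpose  amount  term  term_x3
0      auto      21   218      654
1      home     261    18       54
2  personal     125   205      615
3       biz      97   146      438
add column term_x3_times_term = t['term_x3'] * t['term']:
    purpose  amount  term  term_x3  term_x3_times_term
0      auto      21   218      654              142572
1      home     261    18       54                 972
2  personal     125   205      615              126075
3       biz      97   146      438               63948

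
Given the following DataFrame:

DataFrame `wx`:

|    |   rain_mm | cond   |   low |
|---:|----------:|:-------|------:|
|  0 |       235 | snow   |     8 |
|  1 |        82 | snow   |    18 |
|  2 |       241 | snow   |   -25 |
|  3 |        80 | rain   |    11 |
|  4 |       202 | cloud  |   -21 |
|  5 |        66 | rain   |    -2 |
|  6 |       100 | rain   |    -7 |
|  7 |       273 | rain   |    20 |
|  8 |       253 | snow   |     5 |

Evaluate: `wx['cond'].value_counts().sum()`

9

value_counts of cond:
cond
snow     4
rain     4
cloud    1
Name: count, dtype: int64
sum of the resulting series → 9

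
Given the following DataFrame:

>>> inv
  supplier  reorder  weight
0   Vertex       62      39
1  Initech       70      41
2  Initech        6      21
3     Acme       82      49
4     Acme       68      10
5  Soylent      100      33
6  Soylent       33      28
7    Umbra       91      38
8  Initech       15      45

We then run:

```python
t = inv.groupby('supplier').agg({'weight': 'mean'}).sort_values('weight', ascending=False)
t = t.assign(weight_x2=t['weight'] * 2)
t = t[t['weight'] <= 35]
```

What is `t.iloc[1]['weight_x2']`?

59.0

group by supplier, mean of weight:
             weight
supplier           
Acme      29.500000
Initech   35.666667
Soylent   30.500000
Umbra     38.000000
Vertex    39.000000
sort by weight descending:
             weight
supplier           
Vertex    39.000000
Umbra     38.000000
Initech   35.666667
Soylent   30.500000
Acme      29.500000
add column weight_x2 = t['weight'] * 2:
             weight  weight_x2
supplier                      
Vertex    39.000000  78.000000
Umbra     38.000000  76.000000
Initech   35.666667  71.333333
Soylent   30.500000  61.000000
Acme      29.500000  59.000000
filter rows where weight <= 35:
          weight  weight_x2
supplier                   
Soylent     30.5       61.0
Acme        29.5       59.0
Hence 59.0.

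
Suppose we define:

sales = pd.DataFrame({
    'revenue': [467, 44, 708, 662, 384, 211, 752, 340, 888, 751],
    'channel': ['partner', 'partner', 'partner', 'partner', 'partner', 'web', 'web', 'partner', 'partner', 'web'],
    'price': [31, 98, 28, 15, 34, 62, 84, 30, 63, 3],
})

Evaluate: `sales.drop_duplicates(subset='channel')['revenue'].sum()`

678

drop duplicate channel (keep=first):
   revenue  channel  price
0      467  partner     31
5      211      web     62
So sum() = 678.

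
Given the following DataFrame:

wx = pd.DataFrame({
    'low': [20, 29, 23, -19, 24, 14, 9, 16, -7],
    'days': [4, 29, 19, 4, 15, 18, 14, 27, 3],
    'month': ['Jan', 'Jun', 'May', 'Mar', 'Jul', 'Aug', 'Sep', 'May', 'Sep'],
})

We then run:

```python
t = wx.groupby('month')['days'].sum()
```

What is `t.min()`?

group by month, sum of days:
month
Aug    18
Jan     4
Jul    15
Jun    29
Mar     4
May    46
Sep    17
Name: days, dtype: int64
So min() = 4.

4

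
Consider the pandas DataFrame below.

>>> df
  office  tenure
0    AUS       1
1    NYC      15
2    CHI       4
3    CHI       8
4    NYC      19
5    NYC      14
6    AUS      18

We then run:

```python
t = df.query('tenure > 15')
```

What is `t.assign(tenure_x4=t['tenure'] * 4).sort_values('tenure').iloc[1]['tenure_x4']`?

filter rows where tenure > 15:
  office  tenure
4    NYC      19
6    AUS      18
add column tenure_x4 = t['tenure'] * 4:
  office  tenure  tenure_x4
4    NYC      19         76
6    AUS      18         72
sort by tenure:
  office  tenure  tenure_x4
6    AUS      18         72
4    NYC      19         76

76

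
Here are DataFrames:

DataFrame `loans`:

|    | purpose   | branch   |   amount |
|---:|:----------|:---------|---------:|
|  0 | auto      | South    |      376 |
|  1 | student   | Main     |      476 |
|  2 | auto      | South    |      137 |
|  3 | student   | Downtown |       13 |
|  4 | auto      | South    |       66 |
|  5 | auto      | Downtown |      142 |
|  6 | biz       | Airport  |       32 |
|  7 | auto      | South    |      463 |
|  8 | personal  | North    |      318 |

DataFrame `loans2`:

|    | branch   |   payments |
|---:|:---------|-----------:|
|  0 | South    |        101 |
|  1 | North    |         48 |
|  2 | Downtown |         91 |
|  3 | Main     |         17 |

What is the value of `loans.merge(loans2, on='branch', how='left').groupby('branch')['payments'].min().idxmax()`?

South

merge on 'branch' (how='left') → 9 rows:
    purpose    branch  amount  payments
0      auto     South     376     101.0
1   student      Main     476      17.0
2      auto     South     137     101.0
3   student  Downtown      13      91.0
4      auto     South      66     101.0
5      auto  Downtown     142      91.0
6       biz   Airport      32       NaN
7      auto     South     463     101.0
8  personal     North     318      48.0
group by branch, min of payments:
branch
Airport       NaN
Downtown     91.0
Main         17.0
North        48.0
South       101.0
Name: payments, dtype: float64
Finally, label with the largest value = South.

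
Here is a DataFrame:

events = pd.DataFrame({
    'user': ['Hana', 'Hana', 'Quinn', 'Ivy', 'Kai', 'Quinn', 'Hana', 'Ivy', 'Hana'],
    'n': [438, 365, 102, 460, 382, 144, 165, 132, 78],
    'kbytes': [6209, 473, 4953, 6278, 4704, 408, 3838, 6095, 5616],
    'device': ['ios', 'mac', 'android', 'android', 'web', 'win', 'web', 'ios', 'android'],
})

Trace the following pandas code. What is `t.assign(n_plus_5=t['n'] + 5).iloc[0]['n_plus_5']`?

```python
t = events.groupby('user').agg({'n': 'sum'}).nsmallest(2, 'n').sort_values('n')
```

251

group by user, sum of n:
          n
user       
Hana   1046
Ivy     592
Kai     382
Quinn   246
take 2 rows with smallest n:
         n
user      
Quinn  246
Kai    382
sort by n:
         n
user      
Quinn  246
Kai    382
add column n_plus_5 = t['n'] + 5:
         n  n_plus_5
user                
Quinn  246       251
Kai    382       387
Taking the value at position 0, column 'n_plus_5' gives 251.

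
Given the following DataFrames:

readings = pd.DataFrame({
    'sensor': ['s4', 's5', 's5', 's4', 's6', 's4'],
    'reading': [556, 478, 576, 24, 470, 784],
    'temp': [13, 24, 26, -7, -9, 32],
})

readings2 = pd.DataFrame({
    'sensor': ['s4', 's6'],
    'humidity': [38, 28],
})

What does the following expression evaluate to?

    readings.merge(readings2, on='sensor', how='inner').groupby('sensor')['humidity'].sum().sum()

142

merge on 'sensor' (how='inner') → 4 rows:
  sensor  reading  temp  humidity
0     s4      556    13        38
1     s4       24    -7        38
2     s6      470    -9        28
3     s4      784    32        38
group by sensor, sum of humidity:
sensor
s4    114
s6     28
Name: humidity, dtype: int64
The sum of the resulting series is 142.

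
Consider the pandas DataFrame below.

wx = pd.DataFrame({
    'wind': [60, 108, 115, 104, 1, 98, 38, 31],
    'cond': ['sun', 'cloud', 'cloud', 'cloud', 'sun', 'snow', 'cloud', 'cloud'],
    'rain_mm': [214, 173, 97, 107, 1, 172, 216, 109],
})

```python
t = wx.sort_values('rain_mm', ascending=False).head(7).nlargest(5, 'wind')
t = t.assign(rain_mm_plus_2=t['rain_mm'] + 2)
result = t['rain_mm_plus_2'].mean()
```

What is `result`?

sort by rain_mm descending:
   wind   cond  rain_mm
6    38  cloud      216
0    60    sun      214
1   108  cloud      173
5    98   snow      172
7    31  cloud      109
3   104  cloud      107
2   115  cloud       97
4     1    sun        1
take first 7 rows:
   wind   cond  rain_mm
6    38  cloud      216
0    60    sun      214
1   108  cloud      173
5    98   snow      172
7    31  cloud      109
3   104  cloud      107
2   115  cloud       97
take 5 rows with largest wind:
   wind   cond  rain_mm
2   115  cloud       97
1   108  cloud      173
3   104  cloud      107
5    98   snow      172
0    60    sun      214
add column rain_mm_plus_2 = t['rain_mm'] + 2:
   wind   cond  rain_mm  rain_mm_plus_2
2   115  cloud       97              99
1   108  cloud      173             175
3   104  cloud      107             109
5    98   snow      172             174
0    60    sun      214             216
Taking the mean of column 'rain_mm_plus_2' gives 154.6.

154.6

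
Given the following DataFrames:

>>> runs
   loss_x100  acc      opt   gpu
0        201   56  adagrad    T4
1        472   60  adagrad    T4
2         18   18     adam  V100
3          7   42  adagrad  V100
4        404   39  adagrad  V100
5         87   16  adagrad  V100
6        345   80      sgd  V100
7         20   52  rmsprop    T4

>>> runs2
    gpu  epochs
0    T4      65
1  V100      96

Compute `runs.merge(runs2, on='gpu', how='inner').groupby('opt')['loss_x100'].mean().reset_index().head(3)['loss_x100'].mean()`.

90.7333333333

merge on 'gpu' (how='inner') → 8 rows:
   loss_x100  acc      opt   gpu  epochs
0        201   56  adagrad    T4      65
1        472   60  adagrad    T4      65
2         18   18     adam  V100      96
3          7   42  adagrad  V100      96
4        404   39  adagrad  V100      96
5         87   16  adagrad  V100      96
6        345   80      sgd  V100      96
7         20   52  rmsprop    T4      65
group by opt, mean of loss_x100:
opt
adagrad    234.2
adam        18.0
rmsprop     20.0
sgd        345.0
Name: loss_x100, dtype: float64
reset_index():
       opt  loss_x100
0  adagrad      234.2
1     adam       18.0
2  rmsprop       20.0
3      sgd      345.0
take first 3 rows:
       opt  loss_x100
0  adagrad      234.2
1     adam       18.0
2  rmsprop       20.0
Taking the mean of column 'loss_x100' gives 90.7333333333.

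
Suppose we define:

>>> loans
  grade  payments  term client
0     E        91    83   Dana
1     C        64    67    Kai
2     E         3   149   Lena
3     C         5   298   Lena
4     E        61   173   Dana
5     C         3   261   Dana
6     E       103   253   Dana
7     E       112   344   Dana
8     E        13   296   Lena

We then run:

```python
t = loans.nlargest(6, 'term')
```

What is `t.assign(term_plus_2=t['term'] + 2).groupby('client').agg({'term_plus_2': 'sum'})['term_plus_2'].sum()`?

1637

take 6 rows with largest term:
  grade  payments  term client
7     E       112   344   Dana
3     C         5   298   Lena
8     E        13   296   Lena
5     C         3   261   Dana
6     E       103   253   Dana
4     E        61   173   Dana
add column term_plus_2 = t['term'] + 2:
  grade  payments  term client  term_plus_2
7     E       112   344   Dana          346
3     C         5   298   Lena          300
8     E        13   296   Lena          298
5     C         3   261   Dana          263
6     E       103   253   Dana          255
4     E        61   173   Dana          175
group by client, sum of term_plus_2:
        term_plus_2
client             
Dana           1039
Lena            598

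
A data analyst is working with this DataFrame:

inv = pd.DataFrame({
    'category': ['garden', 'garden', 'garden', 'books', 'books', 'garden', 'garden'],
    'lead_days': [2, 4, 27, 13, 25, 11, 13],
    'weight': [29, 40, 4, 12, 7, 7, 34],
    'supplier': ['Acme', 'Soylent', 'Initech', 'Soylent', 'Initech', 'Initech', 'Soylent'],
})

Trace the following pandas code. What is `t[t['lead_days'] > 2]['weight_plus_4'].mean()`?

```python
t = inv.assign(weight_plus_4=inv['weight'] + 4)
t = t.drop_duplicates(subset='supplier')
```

add column weight_plus_4 = inv['weight'] + 4:
  category  lead_days  weight supplier  weight_plus_4
0   garden          2      29     Acme             33
1   garden          4      40  Soylent             44
2   garden         27       4  Initech              8
3    books         13      12  Soylent             16
4    books         25       7  Initech             11
5   garden         11       7  Initech             11
6   garden         13      34  Soylent             38
drop duplicate supplier (keep=first):
  category  lead_days  weight supplier  weight_plus_4
0   garden          2      29     Acme             33
1   garden          4      40  Soylent             44
2   garden         27       4  Initech              8
filter rows where lead_days > 2:
  category  lead_days  weight supplier  weight_plus_4
1   garden          4      40  Soylent             44
2   garden         27       4  Initech              8
Taking the mean of column 'weight_plus_4' gives 26.0.

26.0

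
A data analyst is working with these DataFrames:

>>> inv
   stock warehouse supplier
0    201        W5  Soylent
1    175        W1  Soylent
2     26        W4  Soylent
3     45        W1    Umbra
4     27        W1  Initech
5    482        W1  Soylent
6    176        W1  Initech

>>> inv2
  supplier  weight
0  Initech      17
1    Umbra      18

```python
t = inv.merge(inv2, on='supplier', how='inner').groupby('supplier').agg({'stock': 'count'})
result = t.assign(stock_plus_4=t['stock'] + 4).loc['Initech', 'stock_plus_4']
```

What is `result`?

6

merge on 'supplier' (how='inner') → 3 rows:
   stock warehouse supplier  weight
0     45        W1    Umbra      18
1     27        W1  Initech      17
2    176        W1  Initech      17
group by supplier, count of stock:
          stock
supplier       
Initech       2
Umbra         1
add column stock_plus_4 = t['stock'] + 4:
          stock  stock_plus_4
supplier                     
Initech       2             6
Umbra         1             5
Then the value at row 'Initech', column 'stock_plus_4': 6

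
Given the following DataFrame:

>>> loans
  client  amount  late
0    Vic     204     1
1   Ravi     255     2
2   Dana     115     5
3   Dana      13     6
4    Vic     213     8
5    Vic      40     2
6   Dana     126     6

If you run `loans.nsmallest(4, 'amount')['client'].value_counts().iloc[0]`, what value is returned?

take 4 rows with smallest amount:
  client  amount  late
3   Dana      13     6
5    Vic      40     2
2   Dana     115     5
6   Dana     126     6
value_counts of client:
client
Dana    3
Vic     1
Name: count, dtype: int64
Then the value at position 0: 3

3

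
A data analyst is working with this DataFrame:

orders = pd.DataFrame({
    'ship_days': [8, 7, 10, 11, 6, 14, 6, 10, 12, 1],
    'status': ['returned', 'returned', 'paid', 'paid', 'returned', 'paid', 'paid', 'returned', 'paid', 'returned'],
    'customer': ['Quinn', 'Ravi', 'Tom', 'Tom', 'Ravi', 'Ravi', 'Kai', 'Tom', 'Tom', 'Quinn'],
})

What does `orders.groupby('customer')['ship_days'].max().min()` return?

6

group by customer, max of ship_days:
customer
Kai       6
Quinn     8
Ravi     14
Tom      12
Name: ship_days, dtype: int64
Finally, min of the resulting series = 6.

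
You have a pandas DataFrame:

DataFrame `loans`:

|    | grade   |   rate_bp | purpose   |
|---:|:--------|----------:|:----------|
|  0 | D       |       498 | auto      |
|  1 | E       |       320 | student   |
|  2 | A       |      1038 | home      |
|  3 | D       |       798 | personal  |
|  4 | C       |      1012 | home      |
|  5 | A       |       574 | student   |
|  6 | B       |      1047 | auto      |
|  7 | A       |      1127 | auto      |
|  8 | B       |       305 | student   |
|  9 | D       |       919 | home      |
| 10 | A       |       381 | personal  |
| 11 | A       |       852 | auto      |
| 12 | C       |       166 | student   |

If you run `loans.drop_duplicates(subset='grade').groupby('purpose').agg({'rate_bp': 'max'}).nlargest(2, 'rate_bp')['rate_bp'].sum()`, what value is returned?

drop duplicate grade (keep=first):
  grade  rate_bp  purpose
0     D      498     auto
1     E      320  student
2     A     1038     home
4     C     1012     home
6     B     1047     auto
group by purpose, max of rate_bp:
         rate_bp
purpose         
auto        1047
home        1038
student      320
take 2 rows with largest rate_bp:
         rate_bp
purpose         
auto        1047
home        1038
So sum() = 2085.

2085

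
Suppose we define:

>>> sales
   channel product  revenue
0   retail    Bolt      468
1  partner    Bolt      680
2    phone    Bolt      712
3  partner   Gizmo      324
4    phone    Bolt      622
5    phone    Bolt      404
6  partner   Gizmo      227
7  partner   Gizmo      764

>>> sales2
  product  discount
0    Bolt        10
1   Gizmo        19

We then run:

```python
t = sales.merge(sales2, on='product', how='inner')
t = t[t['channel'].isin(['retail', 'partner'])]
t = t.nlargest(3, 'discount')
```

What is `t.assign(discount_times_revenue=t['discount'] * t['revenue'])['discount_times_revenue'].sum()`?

merge on 'product' (how='inner') → 8 rows:
   channel product  revenue  discount
0   retail    Bolt      468        10
1  partner    Bolt      680        10
2    phone    Bolt      712        10
3  partner   Gizmo      324        19
4    phone    Bolt      622        10
5    phone    Bolt      404        10
6  partner   Gizmo      227        19
7  partner   Gizmo      764        19
filter rows where channel in ['retail', 'partner']:
   channel product  revenue  discount
0   retail    Bolt      468        10
1  partner    Bolt      680        10
3  partner   Gizmo      324        19
6  partner   Gizmo      227        19
7  partner   Gizmo      764        19
take 3 rows with largest discount:
   channel product  revenue  discount
3  partner   Gizmo      324        19
6  partner   Gizmo      227        19
7  partner   Gizmo      764        19
add column discount_times_revenue = t['discount'] * t['revenue']:
   channel product  revenue  discount  discount_times_revenue
3  partner   Gizmo      324        19                    6156
6  partner   Gizmo      227        19                    4313
7  partner   Gizmo      764        19                   14516
So sum() = 24985.

24985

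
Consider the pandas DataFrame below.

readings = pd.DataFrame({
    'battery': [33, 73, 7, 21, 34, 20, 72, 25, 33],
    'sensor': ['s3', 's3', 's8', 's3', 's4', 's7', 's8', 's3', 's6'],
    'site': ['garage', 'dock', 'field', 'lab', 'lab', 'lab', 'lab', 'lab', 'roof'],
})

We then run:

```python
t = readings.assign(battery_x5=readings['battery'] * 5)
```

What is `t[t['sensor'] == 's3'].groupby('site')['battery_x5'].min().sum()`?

add column battery_x5 = readings['battery'] * 5:
   battery sensor    site  battery_x5
0       33     s3  garage         165
1       73     s3    dock         365
2        7     s8   field          35
3       21     s3     lab         105
4       34     s4     lab         170
5       20     s7     lab         100
6       72     s8     lab         360
7       25     s3     lab         125
8       33     s6    roof         165
filter rows where sensor == 's3':
   battery sensor    site  battery_x5
0       33     s3  garage         165
1       73     s3    dock         365
3       21     s3     lab         105
7       25     s3     lab         125
group by site, min of battery_x5:
site
dock      365
garage    165
lab       105
Name: battery_x5, dtype: int64
sum of the resulting series → 635

635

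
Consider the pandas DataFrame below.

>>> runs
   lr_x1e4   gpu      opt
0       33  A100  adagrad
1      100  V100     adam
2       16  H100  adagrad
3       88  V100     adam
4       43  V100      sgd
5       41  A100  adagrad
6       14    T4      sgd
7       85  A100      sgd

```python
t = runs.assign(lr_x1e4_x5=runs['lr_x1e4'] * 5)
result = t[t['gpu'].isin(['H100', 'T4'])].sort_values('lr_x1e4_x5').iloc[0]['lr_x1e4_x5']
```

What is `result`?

70

add column lr_x1e4_x5 = runs['lr_x1e4'] * 5:
   lr_x1e4   gpu      opt  lr_x1e4_x5
0       33  A100  adagrad         165
1      100  V100     adam         500
2       16  H100  adagrad          80
3       88  V100     adam         440
4       43  V100      sgd         215
5       41  A100  adagrad         205
6       14    T4      sgd          70
7       85  A100      sgd         425
filter rows where gpu in ['H100', 'T4']:
   lr_x1e4   gpu      opt  lr_x1e4_x5
2       16  H100  adagrad          80
6       14    T4      sgd          70
sort by lr_x1e4_x5:
   lr_x1e4   gpu      opt  lr_x1e4_x5
6       14    T4      sgd          70
2       16  H100  adagrad          80
Finally, value at position 0, column 'lr_x1e4_x5' = 70.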